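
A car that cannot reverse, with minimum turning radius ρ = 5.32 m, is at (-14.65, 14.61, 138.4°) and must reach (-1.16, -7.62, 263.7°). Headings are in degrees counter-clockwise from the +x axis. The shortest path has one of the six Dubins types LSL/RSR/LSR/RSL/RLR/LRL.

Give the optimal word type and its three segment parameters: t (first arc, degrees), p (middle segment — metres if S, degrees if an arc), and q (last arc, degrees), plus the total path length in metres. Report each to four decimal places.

Let ψ = atan2(Δy, Δx) = atan2(-22.23, 13.49) = -58.7490° be the start→goal bearing.
Normalize: d = |goal − start| / ρ = 26.002942/5.32 = 4.887771, α = (θ_start − ψ) mod 360° = 197.1490° = 3.440900 rad, β = (θ_goal − ψ) mod 360° = 322.4490° = 5.627798 rad.
Common terms: sin α = -0.294858, cos α = -0.955541, sin β = -0.609467, cos β = 0.792812, cos(α−β) = -0.577858, d² = 23.890306. Work in radians in the unit-radius frame; every candidate has L = ρ·(t + p + q).
LSL: p² = 2 + d² − 2cos(α−β) + 2d(sin α − sin β) = 30.121488; p = √p² = 5.488305; φ = atan2(cos β − cos α, d + sin α − sin β) = 0.324210 rad; t = (φ − α) mod 2π = 3.166495 rad, q = (β − φ) mod 2π = 5.303588 rad → L = 5.32·(3.166495 + 5.488305 + 5.303588) = 5.32·13.958387 = 74.258621 m
RSR: p² = 2 + d² − 2cos(α−β) + 2d(sin β − sin α) = 23.970555; p = √p² = 4.895973; φ = atan2(cos α − cos β, d − sin α + sin β) = -0.365161 rad; t = (α − φ) mod 2π = 3.806061 rad, q = (φ − β) mod 2π = 0.290226 rad → L = 5.32·(3.806061 + 4.895973 + 0.290226) = 5.32·8.992261 = 47.838829 m
LSR: p² = d² − 2 + 2cos(α−β) + 2d(sin α + sin β) = 11.894322; p = √p² = 3.448815; φ = atan2(−cos α − cos β, d + sin α + sin β) − atan2(−2, p) = 0.566345 rad; t = (φ − α) mod 2π = 3.408630 rad, q = (φ − β) mod 2π = 1.221732 rad → L = 5.32·(3.408630 + 3.448815 + 1.221732) = 5.32·8.079177 = 42.981222 m
RSL: p² = d² − 2 + 2cos(α−β) − 2d(sin α + sin β) = 29.574859; p = √p² = 5.438277; φ = atan2(cos α + cos β, d − sin α − sin β) − atan2(2, p) = -0.380499 rad; t = (α − φ) mod 2π = 3.821399 rad, q = (β − φ) mod 2π = 6.008297 rad → L = 5.32·(3.821399 + 5.438277 + 6.008297) = 5.32·15.267973 = 81.225615 m
RLR: c = (6 − d² + 2cos(α−β) + 2d(sin α − sin β))/8 = -1.996319, |c| > 1 → infeasible
LRL: c = (6 − d² + 2cos(α−β) − 2d(sin α − sin β))/8 = -2.765186, |c| > 1 → infeasible
Shortest: LSR with L = 42.981222 m ≈ 42.9812 m
Convert LSR to answer units (arcs ×180/π): t = 3.408630·180/π = 195.3001°, p = ρ·p = 5.32·3.448815 = 18.3477 m, q = 1.221732·180/π = 70.0001°, L = 42.9812 m.

LSR: t = 195.3001°, p = 18.3477 m, q = 70.0001°, L = 42.9812 m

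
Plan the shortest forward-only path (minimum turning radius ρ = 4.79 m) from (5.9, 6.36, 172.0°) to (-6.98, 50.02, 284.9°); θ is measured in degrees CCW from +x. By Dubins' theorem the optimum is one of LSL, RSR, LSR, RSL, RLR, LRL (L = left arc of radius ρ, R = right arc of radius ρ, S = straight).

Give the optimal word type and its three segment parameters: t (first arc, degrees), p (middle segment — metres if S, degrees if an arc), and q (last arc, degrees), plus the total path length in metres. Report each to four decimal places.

Let ψ = atan2(Δy, Δx) = atan2(43.66, -12.88) = 106.4364° be the start→goal bearing.
Normalize: d = |goal − start| / ρ = 45.520215/4.79 = 9.503176, α = (θ_start − ψ) mod 360° = 65.5636° = 1.144300 rad, β = (θ_goal − ψ) mod 360° = 178.4636° = 3.114777 rad.
Common terms: sin α = 0.910421, cos α = 0.413683, sin β = 0.026812, cos β = -0.999640, cos(α−β) = -0.389124, d² = 90.310363. Work in radians in the unit-radius frame; every candidate has L = ρ·(t + p + q).
LSL: p² = 2 + d² − 2cos(α−β) + 2d(sin α − sin β) = 109.882786; p = √p² = 10.482499; φ = atan2(cos β − cos α, d + sin α − sin β) = -0.135239 rad; t = (φ − α) mod 2π = 5.003646 rad, q = (β − φ) mod 2π = 3.250016 rad → L = 4.79·(5.003646 + 10.482499 + 3.250016) = 4.79·18.736161 = 89.746211 m
RSR: p² = 2 + d² − 2cos(α−β) + 2d(sin β − sin α) = 76.294436; p = √p² = 8.734669; φ = atan2(cos α − cos β, d − sin α + sin β) = 0.162521 rad; t = (α − φ) mod 2π = 0.981780 rad, q = (φ − β) mod 2π = 3.330929 rad → L = 4.79·(0.981780 + 8.734669 + 3.330929) = 4.79·13.047377 = 62.496937 m
LSR: p² = d² − 2 + 2cos(α−β) + 2d(sin α + sin β) = 105.345502; p = √p² = 10.263796; φ = atan2(−cos α − cos β, d + sin α + sin β) − atan2(−2, p) = 0.248513 rad; t = (φ − α) mod 2π = 5.387398 rad, q = (φ − β) mod 2π = 3.416922 rad → L = 4.79·(5.387398 + 10.263796 + 3.416922) = 4.79·19.068115 = 91.336273 m
RSL: p² = d² − 2 + 2cos(α−β) − 2d(sin α + sin β) = 69.718729; p = √p² = 8.349774; φ = atan2(cos α + cos β, d − sin α − sin β) − atan2(2, p) = -0.303397 rad; t = (α − φ) mod 2π = 1.447697 rad, q = (β − φ) mod 2π = 3.418174 rad → L = 4.79·(1.447697 + 8.349774 + 3.418174) = 4.79·13.215646 = 63.302944 m
RLR: c = (6 − d² + 2cos(α−β) + 2d(sin α − sin β))/8 = -8.536805, |c| > 1 → infeasible
LRL: c = (6 − d² + 2cos(α−β) − 2d(sin α − sin β))/8 = -12.735348, |c| > 1 → infeasible
Shortest: RSR with L = 62.496937 m ≈ 62.4969 m
Convert RSR to answer units (arcs ×180/π): t = 0.981780·180/π = 56.2518°, p = ρ·p = 4.79·8.734669 = 41.8391 m, q = 3.330929·180/π = 190.8482°, L = 62.4969 m.

RSR: t = 56.2518°, p = 41.8391 m, q = 190.8482°, L = 62.4969 m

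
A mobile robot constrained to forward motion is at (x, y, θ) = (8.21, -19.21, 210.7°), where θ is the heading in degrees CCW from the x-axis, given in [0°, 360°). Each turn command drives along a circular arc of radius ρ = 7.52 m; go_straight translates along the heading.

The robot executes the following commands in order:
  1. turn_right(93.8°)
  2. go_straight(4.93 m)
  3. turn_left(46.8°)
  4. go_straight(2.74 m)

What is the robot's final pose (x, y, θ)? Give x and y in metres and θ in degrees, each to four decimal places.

(-11.7917, -7.1652, 163.7000°)

set_pose: (x, y, θ) = (8.2100, -19.2100, 210.7000°), ρ = 7.52
turn_right(93.8°): centre at ρ to the right, rotate −93.8° → (-2.3356, -16.1462, 116.9000°)
go_straight(4.93): x += 4.93·cos θ, y += 4.93·sin θ → (-4.5661, -11.7497, 116.9000°)
turn_left(46.8°): centre at ρ to the left, rotate +46.8° → (-9.1618, -7.9342, 163.7000°)
go_straight(2.74): x += 2.74·cos θ, y += 2.74·sin θ → (-11.7917, -7.1652, 163.7000°)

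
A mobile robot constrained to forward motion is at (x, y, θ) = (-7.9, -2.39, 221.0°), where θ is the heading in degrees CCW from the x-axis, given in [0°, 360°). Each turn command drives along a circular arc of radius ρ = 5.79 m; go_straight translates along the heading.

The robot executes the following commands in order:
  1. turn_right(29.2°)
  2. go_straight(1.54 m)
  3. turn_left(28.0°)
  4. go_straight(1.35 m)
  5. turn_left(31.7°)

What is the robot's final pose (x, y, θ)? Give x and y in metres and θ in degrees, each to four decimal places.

(-17.3659, -8.6974, 251.5000°)

set_pose: (x, y, θ) = (-7.9000, -2.3900, 221.0000°), ρ = 5.79
turn_right(29.2°): centre at ρ to the right, rotate −29.2° → (-10.5145, -3.6879, 191.8000°)
go_straight(1.54): x += 1.54·cos θ, y += 1.54·sin θ → (-12.0220, -4.0028, 191.8000°)
turn_left(28.0°): centre at ρ to the left, rotate +28.0° → (-14.5442, -5.2221, 219.8000°)
go_straight(1.35): x += 1.35·cos θ, y += 1.35·sin θ → (-15.5814, -6.0862, 219.8000°)
turn_left(31.7°): centre at ρ to the left, rotate +31.7° → (-17.3659, -8.6974, 251.5000°)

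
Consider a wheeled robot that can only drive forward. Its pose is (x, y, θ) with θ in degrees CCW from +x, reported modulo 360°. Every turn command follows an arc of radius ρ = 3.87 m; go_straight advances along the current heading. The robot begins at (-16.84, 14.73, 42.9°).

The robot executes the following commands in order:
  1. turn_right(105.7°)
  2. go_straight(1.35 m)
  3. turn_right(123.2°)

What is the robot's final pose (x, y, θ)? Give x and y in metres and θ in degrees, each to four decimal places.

(-13.9931, 6.8455, 174.0000°)

set_pose: (x, y, θ) = (-16.8400, 14.7300, 42.9000°), ρ = 3.87
turn_right(105.7°): centre at ρ to the right, rotate −105.7° → (-10.7636, 13.6640, -62.8000° ≡ 297.2000°)
go_straight(1.35): x += 1.35·cos θ, y += 1.35·sin θ → (-10.1465, 12.4633, 297.2000°)
turn_right(123.2°): centre at ρ to the right, rotate −123.2° → (-13.9931, 6.8455, 174.0000°)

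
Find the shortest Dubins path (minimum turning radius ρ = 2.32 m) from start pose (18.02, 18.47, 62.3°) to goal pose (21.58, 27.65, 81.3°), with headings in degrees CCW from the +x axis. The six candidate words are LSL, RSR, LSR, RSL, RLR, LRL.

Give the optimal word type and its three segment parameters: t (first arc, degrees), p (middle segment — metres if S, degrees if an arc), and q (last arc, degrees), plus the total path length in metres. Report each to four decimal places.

Let ψ = atan2(Δy, Δx) = atan2(9.18, 3.56) = 68.8037° be the start→goal bearing.
Normalize: d = |goal − start| / ρ = 9.846116/2.32 = 4.244016, α = (θ_start − ψ) mod 360° = 353.4963° = 6.169674 rad, β = (θ_goal − ψ) mod 360° = 12.4963° = 0.218101 rad.
Common terms: sin α = -0.113268, cos α = 0.993564, sin β = 0.216376, cos β = 0.976310, cos(α−β) = 0.945519, d² = 18.011668. Work in radians in the unit-radius frame; every candidate has L = ρ·(t + p + q).
LSL: p² = 2 + d² − 2cos(α−β) + 2d(sin α − sin β) = 15.322602; p = √p² = 3.914410; φ = atan2(cos β − cos α, d + sin α − sin β) = -0.004408 rad; t = (φ − α) mod 2π = 0.109104 rad, q = (β − φ) mod 2π = 0.222509 rad → L = 2.32·(0.109104 + 3.914410 + 0.222509) = 2.32·4.246022 = 9.850771 m
RSR: p² = 2 + d² − 2cos(α−β) + 2d(sin β − sin α) = 20.918659; p = √p² = 4.573692; φ = atan2(cos α − cos β, d − sin α + sin β) = 0.003773 rad; t = (α − φ) mod 2π = 6.165901 rad, q = (φ − β) mod 2π = 6.068857 rad → L = 2.32·(6.165901 + 4.573692 + 6.068857) = 2.32·16.808450 = 38.995604 m
LSR: p² = d² − 2 + 2cos(α−β) + 2d(sin α + sin β) = 18.777890; p = √p² = 4.333346; φ = atan2(−cos α − cos β, d + sin α + sin β) − atan2(−2, p) = 0.006941 rad; t = (φ − α) mod 2π = 0.120452 rad, q = (φ − β) mod 2π = 6.072025 rad → L = 2.32·(0.120452 + 4.333346 + 6.072025) = 2.32·10.525824 = 24.419911 m
RSL: p² = d² − 2 + 2cos(α−β) − 2d(sin α + sin β) = 17.027519; p = √p² = 4.126441; φ = atan2(cos α + cos β, d − sin α − sin β) − atan2(2, p) = -0.007288 rad; t = (α − φ) mod 2π = 6.176962 rad, q = (β − φ) mod 2π = 0.225389 rad → L = 2.32·(6.176962 + 4.126441 + 0.225389) = 2.32·10.528792 = 24.426797 m
RLR: c = (6 − d² + 2cos(α−β) + 2d(sin α − sin β))/8 = -1.614832, |c| > 1 → infeasible
LRL: c = (6 − d² + 2cos(α−β) − 2d(sin α − sin β))/8 = -0.915325; p = 2π − arccos c = 3.556074 rad; φ = atan2(cos β − cos α, d + sin α − sin β) = -0.004408 rad; t = (φ − α + p/2) mod 2π = 1.887141 rad, q = (β − α − t + p) mod 2π = 2.000546 rad → L = 2.32·(1.887141 + 3.556074 + 2.000546) = 2.32·7.443761 = 17.269525 m
Shortest: LSL with L = 9.850771 m ≈ 9.8508 m
Convert LSL to answer units (arcs ×180/π): t = 0.109104·180/π = 6.2512°, p = ρ·p = 2.32·3.914410 = 9.0814 m, q = 0.222509·180/π = 12.7488°, L = 9.8508 m.

LSL: t = 6.2512°, p = 9.0814 m, q = 12.7488°, L = 9.8508 m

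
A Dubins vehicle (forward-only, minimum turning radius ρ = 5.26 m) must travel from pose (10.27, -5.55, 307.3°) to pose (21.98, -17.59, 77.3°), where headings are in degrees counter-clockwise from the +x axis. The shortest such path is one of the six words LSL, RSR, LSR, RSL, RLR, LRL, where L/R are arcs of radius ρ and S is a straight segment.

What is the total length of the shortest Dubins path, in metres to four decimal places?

Let ψ = atan2(Δy, Δx) = atan2(-12.04, 11.71) = -45.7961° be the start→goal bearing.
Normalize: d = |goal − start| / ρ = 16.795407/5.26 = 3.193043, α = (θ_start − ψ) mod 360° = 353.0961° = 6.162689 rad, β = (θ_goal − ψ) mod 360° = 123.0961° = 2.148432 rad.
Common terms: sin α = -0.120205, cos α = 0.992749, sin β = 0.837756, cos β = -0.546044, cos(α−β) = -0.642788, d² = 10.195525. Work in radians in the unit-radius frame; every candidate has L = ρ·(t + p + q).
LSL: p² = 2 + d² − 2cos(α−β) + 2d(sin α − sin β) = 7.363476; p = √p² = 2.713572; φ = atan2(cos β − cos α, d + sin α − sin β) = -0.602948 rad; t = (φ − α) mod 2π = 5.800734 rad, q = (β − φ) mod 2π = 2.751379 rad → L = 5.26·(5.800734 + 2.713572 + 2.751379) = 5.26·11.265686 = 59.257507 m
RSR: p² = 2 + d² − 2cos(α−β) + 2d(sin β − sin α) = 19.598724; p = √p² = 4.427045; φ = atan2(cos α − cos β, d − sin α + sin β) = 0.354999 rad; t = (α − φ) mod 2π = 5.807690 rad, q = (φ − β) mod 2π = 4.489753 rad → L = 5.26·(5.807690 + 4.427045 + 4.489753) = 5.26·14.724487 = 77.450803 m
LSR: p² = d² − 2 + 2cos(α−β) + 2d(sin α + sin β) = 11.492293; p = √p² = 3.390028; φ = atan2(−cos α − cos β, d + sin α + sin β) − atan2(−2, p) = 0.419272 rad; t = (φ − α) mod 2π = 0.539769 rad, q = (φ − β) mod 2π = 4.554026 rad → L = 5.26·(0.539769 + 3.390028 + 4.554026) = 5.26·8.483823 = 44.624909 m
RSL: p² = d² − 2 + 2cos(α−β) − 2d(sin α + sin β) = 2.327606; p = √p² = 1.525649; φ = atan2(cos α + cos β, d − sin α − sin β) − atan2(2, p) = -0.740608 rad; t = (α − φ) mod 2π = 0.620112 rad, q = (β − φ) mod 2π = 2.889040 rad → L = 5.26·(0.620112 + 1.525649 + 2.889040) = 5.26·5.034801 = 26.483052 m
RLR: c = (6 − d² + 2cos(α−β) + 2d(sin α − sin β))/8 = -1.449841, |c| > 1 → infeasible
LRL: c = (6 − d² + 2cos(α−β) − 2d(sin α − sin β))/8 = 0.079566; p = 2π − arccos c = 4.792039 rad; φ = atan2(cos β − cos α, d + sin α − sin β) = -0.602948 rad; t = (φ − α + p/2) mod 2π = 1.913568 rad, q = (β − α − t + p) mod 2π = 5.147399 rad → L = 5.26·(1.913568 + 4.792039 + 5.147399) = 5.26·11.853005 = 62.346809 m
Shortest: RSL with L = 26.483052 m ≈ 26.4831 m

26.4831 m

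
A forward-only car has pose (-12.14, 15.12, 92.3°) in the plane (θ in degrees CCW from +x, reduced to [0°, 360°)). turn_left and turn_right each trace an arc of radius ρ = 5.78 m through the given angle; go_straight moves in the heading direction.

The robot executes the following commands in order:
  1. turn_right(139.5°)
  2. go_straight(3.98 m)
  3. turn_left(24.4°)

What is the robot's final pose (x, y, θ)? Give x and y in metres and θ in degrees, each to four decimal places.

set_pose: (x, y, θ) = (-12.1400, 15.1200, 92.3000°), ρ = 5.78
turn_right(139.5°): centre at ρ to the right, rotate −139.5° → (-2.1237, 19.2791, -47.2000° ≡ 312.8000°)
go_straight(3.98): x += 3.98·cos θ, y += 3.98·sin θ → (0.5805, 16.3589, 312.8000°)
turn_left(24.4°): centre at ρ to the left, rotate +24.4° → (2.5816, 14.9577, 337.2000°)

(2.5816, 14.9577, 337.2000°)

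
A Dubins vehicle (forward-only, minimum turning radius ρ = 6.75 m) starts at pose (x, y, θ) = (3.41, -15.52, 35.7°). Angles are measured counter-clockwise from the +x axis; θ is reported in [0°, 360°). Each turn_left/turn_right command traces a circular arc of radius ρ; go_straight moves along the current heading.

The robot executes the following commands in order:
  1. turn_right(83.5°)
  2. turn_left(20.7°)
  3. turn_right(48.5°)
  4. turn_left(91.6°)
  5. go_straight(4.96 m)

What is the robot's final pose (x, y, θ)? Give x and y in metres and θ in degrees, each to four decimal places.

set_pose: (x, y, θ) = (3.4100, -15.5200, 35.7000°), ρ = 6.75
turn_right(83.5°): centre at ρ to the right, rotate −83.5° → (12.3493, -16.4674, -47.8000° ≡ 312.2000°)
turn_left(20.7°): centre at ρ to the left, rotate +20.7° → (14.2748, -17.9423, 332.9000°)
turn_right(48.5°): centre at ρ to the right, rotate −48.5° → (17.7378, -22.2726, 284.4000°)
turn_left(91.6°): centre at ρ to the left, rotate +91.6° → (26.1363, -27.0824, 376.0000° ≡ 16.0000°)
go_straight(4.96): x += 4.96·cos θ, y += 4.96·sin θ → (30.9042, -25.7153, 16.0000°)

(30.9042, -25.7153, 16.0000°)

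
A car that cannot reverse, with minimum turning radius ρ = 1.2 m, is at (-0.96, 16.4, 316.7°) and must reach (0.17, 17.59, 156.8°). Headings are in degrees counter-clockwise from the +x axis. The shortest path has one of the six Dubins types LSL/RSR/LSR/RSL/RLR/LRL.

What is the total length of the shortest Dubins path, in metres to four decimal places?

Let ψ = atan2(Δy, Δx) = atan2(1.19, 1.13) = 46.4815° be the start→goal bearing.
Normalize: d = |goal − start| / ρ = 1.641036/1.2 = 1.367530, α = (θ_start − ψ) mod 360° = 270.2185° = 4.716203 rad, β = (θ_goal − ψ) mod 360° = 110.3185° = 1.925422 rad.
Common terms: sin α = -0.999993, cos α = 0.003814, sin β = 0.937777, cos β = -0.347239, cos(α−β) = -0.939094, d² = 1.870139. Work in radians in the unit-radius frame; every candidate has L = ρ·(t + p + q).
LSL: p² = 2 + d² − 2cos(α−β) + 2d(sin α − sin β) = 0.448411; p = √p² = 0.669635; φ = atan2(cos β − cos α, d + sin α − sin β) = -2.589763 rad; t = (φ − α) mod 2π = 5.260404 rad, q = (β − φ) mod 2π = 4.515185 rad → L = 1.2·(5.260404 + 0.669635 + 4.515185) = 1.2·10.445224 = 12.534269 m
RSR: p² = 2 + d² − 2cos(α−β) + 2d(sin β − sin α) = 11.048244; p = √p² = 3.323890; φ = atan2(cos α − cos β, d − sin α + sin β) = 0.105813 rad; t = (α − φ) mod 2π = 4.610391 rad, q = (φ − β) mod 2π = 4.463576 rad → L = 1.2·(4.610391 + 3.323890 + 4.463576) = 1.2·12.397857 = 14.877428 m
LSR: p² = d² − 2 + 2cos(α−β) + 2d(sin α + sin β) = -2.178214 < 0 → infeasible
RSL: p² = d² − 2 + 2cos(α−β) − 2d(sin α + sin β) = -1.837885 < 0 → infeasible
RLR: c = (6 − d² + 2cos(α−β) + 2d(sin α − sin β))/8 = -0.381030; p = 2π − arccos c = 4.321478 rad; φ = atan2(cos α − cos β, d − sin α + sin β) = 0.105813 rad; t = (α − φ + p/2) mod 2π = 0.487945 rad, q = (α − β − t + p) mod 2π = 0.341130 rad → L = 1.2·(0.487945 + 4.321478 + 0.341130) = 1.2·5.150553 = 6.180664 m
LRL: c = (6 − d² + 2cos(α−β) − 2d(sin α − sin β))/8 = 0.943949; p = 2π − arccos c = 5.946784 rad; φ = atan2(cos β − cos α, d + sin α − sin β) = -2.589763 rad; t = (φ − α + p/2) mod 2π = 1.950611 rad, q = (β − α − t + p) mod 2π = 1.205392 rad → L = 1.2·(1.950611 + 5.946784 + 1.205392) = 1.2·9.102786 = 10.923343 m
Shortest: RLR with L = 6.180664 m ≈ 6.1807 m

6.1807 m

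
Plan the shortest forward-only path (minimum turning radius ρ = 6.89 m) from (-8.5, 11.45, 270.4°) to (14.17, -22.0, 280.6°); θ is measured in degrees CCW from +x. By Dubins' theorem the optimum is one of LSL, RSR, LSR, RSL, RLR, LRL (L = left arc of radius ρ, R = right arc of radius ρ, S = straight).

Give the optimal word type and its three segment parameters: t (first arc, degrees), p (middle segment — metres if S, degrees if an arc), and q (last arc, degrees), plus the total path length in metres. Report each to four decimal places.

LSR: t = 36.6889°, p = 33.1646 m, q = 26.4889°, L = 40.7620 m

Let ψ = atan2(Δy, Δx) = atan2(-33.45, 22.67) = -55.8734° be the start→goal bearing.
Normalize: d = |goal − start| / ρ = 40.408309/6.89 = 5.864776, α = (θ_start − ψ) mod 360° = 326.2734° = 5.694545 rad, β = (θ_goal − ψ) mod 360° = 336.4734° = 5.872569 rad.
Common terms: sin α = -0.555230, cos α = 0.831697, sin β = -0.399175, cos β = 0.916875, cos(α−β) = 0.984196, d² = 34.395601. Work in radians in the unit-radius frame; every candidate has L = ρ·(t + p + q).
LSL: p² = 2 + d² − 2cos(α−β) + 2d(sin α − sin β) = 32.596744; p = √p² = 5.709356; φ = atan2(cos β − cos α, d + sin α − sin β) = 0.014920 rad; t = (φ − α) mod 2π = 0.603560 rad, q = (β − φ) mod 2π = 5.857649 rad → L = 6.89·(0.603560 + 5.709356 + 5.857649) = 6.89·12.170565 = 83.855191 m
RSR: p² = 2 + d² − 2cos(α−β) + 2d(sin β − sin α) = 36.257675; p = √p² = 6.021435; φ = atan2(cos α − cos β, d − sin α + sin β) = -0.014146 rad; t = (α − φ) mod 2π = 5.708692 rad, q = (φ − β) mod 2π = 0.396470 rad → L = 6.89·(5.708692 + 6.021435 + 0.396470) = 6.89·12.126596 = 83.552249 m
LSR: p² = d² − 2 + 2cos(α−β) + 2d(sin α + sin β) = 23.169247; p = √p² = 4.813444; φ = atan2(−cos α − cos β, d + sin α + sin β) − atan2(−2, p) = 0.051702 rad; t = (φ − α) mod 2π = 0.640343 rad, q = (φ − β) mod 2π = 0.462319 rad → L = 6.89·(0.640343 + 4.813444 + 0.462319) = 6.89·5.916106 = 40.761969 m
RSL: p² = d² − 2 + 2cos(α−β) − 2d(sin α + sin β) = 45.558737; p = √p² = 6.749721; φ = atan2(cos α + cos β, d − sin α − sin β) − atan2(2, p) = -0.037055 rad; t = (α − φ) mod 2π = 5.731601 rad, q = (β − φ) mod 2π = 5.909624 rad → L = 6.89·(5.731601 + 6.749721 + 5.909624) = 6.89·18.390946 = 126.713617 m
RLR: c = (6 − d² + 2cos(α−β) + 2d(sin α − sin β))/8 = -3.532209, |c| > 1 → infeasible
LRL: c = (6 − d² + 2cos(α−β) − 2d(sin α − sin β))/8 = -3.074593, |c| > 1 → infeasible
Shortest: LSR with L = 40.761969 m ≈ 40.7620 m
Convert LSR to answer units (arcs ×180/π): t = 0.640343·180/π = 36.6889°, p = ρ·p = 6.89·4.813444 = 33.1646 m, q = 0.462319·180/π = 26.4889°, L = 40.7620 m.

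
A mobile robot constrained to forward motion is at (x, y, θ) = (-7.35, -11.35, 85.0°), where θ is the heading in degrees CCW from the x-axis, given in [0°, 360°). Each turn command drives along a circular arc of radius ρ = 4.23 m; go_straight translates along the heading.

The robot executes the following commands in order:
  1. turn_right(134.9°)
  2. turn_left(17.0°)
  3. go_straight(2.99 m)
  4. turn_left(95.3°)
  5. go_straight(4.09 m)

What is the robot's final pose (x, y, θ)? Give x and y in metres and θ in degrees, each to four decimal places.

set_pose: (x, y, θ) = (-7.3500, -11.3500, 85.0000°), ρ = 4.23
turn_right(134.9°): centre at ρ to the right, rotate −134.9° → (0.0995, -8.9940, -49.9000° ≡ 310.1000°)
turn_left(17.0°): centre at ρ to the left, rotate +17.0° → (1.0375, -9.8210, 327.1000°)
go_straight(2.99): x += 2.99·cos θ, y += 2.99·sin θ → (3.5480, -11.4451, 327.1000°)
turn_left(95.3°): centre at ρ to the left, rotate +95.3° → (9.5942, -9.8532, 422.4000° ≡ 62.4000°)
go_straight(4.09): x += 4.09·cos θ, y += 4.09·sin θ → (11.4891, -6.2286, 62.4000°)

(11.4891, -6.2286, 62.4000°)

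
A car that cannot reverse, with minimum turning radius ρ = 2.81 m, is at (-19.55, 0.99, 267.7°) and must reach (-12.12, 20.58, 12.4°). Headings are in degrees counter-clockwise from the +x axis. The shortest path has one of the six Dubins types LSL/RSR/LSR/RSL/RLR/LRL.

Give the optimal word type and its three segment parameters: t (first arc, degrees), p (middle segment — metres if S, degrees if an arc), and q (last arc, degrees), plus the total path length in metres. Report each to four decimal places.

Let ψ = atan2(Δy, Δx) = atan2(19.59, 7.43) = 69.2295° be the start→goal bearing.
Normalize: d = |goal − start| / ρ = 20.951683/2.81 = 7.456115, α = (θ_start − ψ) mod 360° = 198.4705° = 3.463964 rad, β = (θ_goal − ψ) mod 360° = 303.1705° = 5.291323 rad.
Common terms: sin α = -0.316816, cos α = -0.948487, sin β = -0.837046, cos β = 0.547132, cos(α−β) = -0.253758, d² = 55.593647. Work in radians in the unit-radius frame; every candidate has L = ρ·(t + p + q).
LSL: p² = 2 + d² − 2cos(α−β) + 2d(sin α − sin β) = 65.858953; p = √p² = 8.115353; φ = atan2(cos β − cos α, d + sin α − sin β) = 0.185355 rad; t = (φ − α) mod 2π = 3.004576 rad, q = (β − φ) mod 2π = 5.105969 rad → L = 2.81·(3.004576 + 8.115353 + 5.105969) = 2.81·16.225898 = 45.594773 m
RSR: p² = 2 + d² − 2cos(α−β) + 2d(sin β − sin α) = 50.343374; p = √p² = 7.095306; φ = atan2(cos α − cos β, d − sin α + sin β) = -0.212383 rad; t = (α − φ) mod 2π = 3.676347 rad, q = (φ − β) mod 2π = 0.779479 rad → L = 2.81·(3.676347 + 7.095306 + 0.779479) = 2.81·11.551132 = 32.458681 m
LSR: p² = d² − 2 + 2cos(α−β) + 2d(sin α + sin β) = 35.879470; p = √p² = 5.989947; φ = atan2(−cos α − cos β, d + sin α + sin β) − atan2(−2, p) = 0.385852 rad; t = (φ − α) mod 2π = 3.205074 rad, q = (φ − β) mod 2π = 1.377714 rad → L = 2.81·(3.205074 + 5.989947 + 1.377714) = 2.81·10.572736 = 29.709388 m
RSL: p² = d² − 2 + 2cos(α−β) − 2d(sin α + sin β) = 70.292793; p = √p² = 8.384080; φ = atan2(cos α + cos β, d − sin α − sin β) − atan2(2, p) = -0.280752 rad; t = (α − φ) mod 2π = 3.744716 rad, q = (β − φ) mod 2π = 5.572076 rad → L = 2.81·(3.744716 + 8.384080 + 5.572076) = 2.81·17.700871 = 49.739448 m
RLR: c = (6 − d² + 2cos(α−β) + 2d(sin α − sin β))/8 = -5.292922, |c| > 1 → infeasible
LRL: c = (6 − d² + 2cos(α−β) − 2d(sin α − sin β))/8 = -7.232369, |c| > 1 → infeasible
Shortest: LSR with L = 29.709388 m ≈ 29.7094 m
Convert LSR to answer units (arcs ×180/π): t = 3.205074·180/π = 183.6372°, p = ρ·p = 2.81·5.989947 = 16.8318 m, q = 1.377714·180/π = 78.9372°, L = 29.7094 m.

LSR: t = 183.6372°, p = 16.8318 m, q = 78.9372°, L = 29.7094 m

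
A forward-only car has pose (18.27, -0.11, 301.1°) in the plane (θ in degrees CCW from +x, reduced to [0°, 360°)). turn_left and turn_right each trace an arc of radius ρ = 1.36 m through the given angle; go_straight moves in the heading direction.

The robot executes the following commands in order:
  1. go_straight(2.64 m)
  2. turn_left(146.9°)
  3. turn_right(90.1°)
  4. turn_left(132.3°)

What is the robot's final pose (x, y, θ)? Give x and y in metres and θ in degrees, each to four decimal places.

set_pose: (x, y, θ) = (18.2700, -0.1100, 301.1000°), ρ = 1.36
go_straight(2.64): x += 2.64·cos θ, y += 2.64·sin θ → (19.6336, -2.3705, 301.1000°)
turn_left(146.9°): centre at ρ to the left, rotate +146.9° → (22.1573, -1.7155, 448.0000° ≡ 88.0000°)
turn_right(90.1°): centre at ρ to the right, rotate −90.1° → (23.5663, -0.4039, -2.1000° ≡ 357.9000°)
turn_left(132.3°): centre at ρ to the left, rotate +132.3° → (24.6549, 1.8330, 490.2000° ≡ 130.2000°)

(24.6549, 1.8330, 130.2000°)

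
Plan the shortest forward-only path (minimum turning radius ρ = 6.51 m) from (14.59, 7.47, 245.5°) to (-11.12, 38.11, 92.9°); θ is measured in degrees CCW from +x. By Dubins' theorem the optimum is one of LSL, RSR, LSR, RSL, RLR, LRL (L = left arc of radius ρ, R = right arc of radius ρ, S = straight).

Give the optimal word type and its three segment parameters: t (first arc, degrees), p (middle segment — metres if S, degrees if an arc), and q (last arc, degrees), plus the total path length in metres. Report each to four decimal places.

RSR: t = 130.3302°, p = 31.2355 m, q = 22.2698°, L = 48.5740 m

Let ψ = atan2(Δy, Δx) = atan2(30.64, -25.71) = 130.0000° be the start→goal bearing.
Normalize: d = |goal − start| / ρ = 39.997671/6.51 = 6.144036, α = (θ_start − ψ) mod 360° = 115.5000° = 2.015856 rad, β = (θ_goal − ψ) mod 360° = 322.9000° = 5.635668 rad.
Common terms: sin α = 0.902585, cos α = -0.430511, sin β = -0.603208, cos β = 0.797584, cos(α−β) = -0.887815, d² = 37.749172. Work in radians in the unit-radius frame; every candidate has L = ρ·(t + p + q).
LSL: p² = 2 + d² − 2cos(α−β) + 2d(sin α − sin β) = 60.028094; p = √p² = 7.747780; φ = atan2(cos β − cos α, d + sin α − sin β) = 0.159181 rad; t = (φ − α) mod 2π = 4.426510 rad, q = (β − φ) mod 2π = 5.476488 rad → L = 6.51·(4.426510 + 7.747780 + 5.476488) = 6.51·17.650778 = 114.906566 m
RSR: p² = 2 + d² − 2cos(α−β) + 2d(sin β − sin α) = 23.021512; p = √p² = 4.798074; φ = atan2(cos α − cos β, d − sin α + sin β) = -0.258836 rad; t = (α − φ) mod 2π = 2.274692 rad, q = (φ − β) mod 2π = 0.388680 rad → L = 6.51·(2.274692 + 4.798074 + 0.388680) = 6.51·7.461446 = 48.574015 m
LSR: p² = d² − 2 + 2cos(α−β) + 2d(sin α + sin β) = 37.652312; p = √p² = 6.136148; φ = atan2(−cos α − cos β, d + sin α + sin β) − atan2(−2, p) = 0.258172 rad; t = (φ − α) mod 2π = 4.525502 rad, q = (φ − β) mod 2π = 0.905689 rad → L = 6.51·(4.525502 + 6.136148 + 0.905689) = 6.51·11.567339 = 75.303379 m
RSL: p² = d² − 2 + 2cos(α−β) − 2d(sin α + sin β) = 30.294771; p = √p² = 5.504069; φ = atan2(cos α + cos β, d − sin α − sin β) − atan2(2, p) = -0.285811 rad; t = (α − φ) mod 2π = 2.301667 rad, q = (β − φ) mod 2π = 5.921480 rad → L = 6.51·(2.301667 + 5.504069 + 5.921480) = 6.51·13.727215 = 89.364168 m
RLR: c = (6 − d² + 2cos(α−β) + 2d(sin α − sin β))/8 = -1.877689, |c| > 1 → infeasible
LRL: c = (6 − d² + 2cos(α−β) − 2d(sin α − sin β))/8 = -6.503512, |c| > 1 → infeasible
Shortest: RSR with L = 48.574015 m ≈ 48.5740 m
Convert RSR to answer units (arcs ×180/π): t = 2.274692·180/π = 130.3302°, p = ρ·p = 6.51·4.798074 = 31.2355 m, q = 0.388680·180/π = 22.2698°, L = 48.5740 m.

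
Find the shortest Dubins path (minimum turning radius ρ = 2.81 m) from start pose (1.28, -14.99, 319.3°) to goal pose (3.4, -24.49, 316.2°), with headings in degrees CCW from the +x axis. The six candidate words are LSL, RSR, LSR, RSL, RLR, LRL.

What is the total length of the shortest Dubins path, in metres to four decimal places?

10.0322 m

Let ψ = atan2(Δy, Δx) = atan2(-9.50, 2.12) = -77.4201° be the start→goal bearing.
Normalize: d = |goal − start| / ρ = 9.733674/2.81 = 3.463941, α = (θ_start − ψ) mod 360° = 36.7201° = 0.640887 rad, β = (θ_goal − ψ) mod 360° = 33.6201° = 0.586782 rad.
Common terms: sin α = 0.597907, cos α = 0.801566, sin β = 0.553684, cos β = 0.832727, cos(α−β) = 0.998537, d² = 11.998886. Work in radians in the unit-radius frame; every candidate has L = ρ·(t + p + q).
LSL: p² = 2 + d² − 2cos(α−β) + 2d(sin α − sin β) = 12.308182; p = √p² = 3.508302; φ = atan2(cos β − cos α, d + sin α − sin β) = 0.008882 rad; t = (φ − α) mod 2π = 5.651181 rad, q = (β − φ) mod 2π = 0.577899 rad → L = 2.81·(5.651181 + 3.508302 + 0.577899) = 2.81·9.737382 = 27.362043 m
RSR: p² = 2 + d² − 2cos(α−β) + 2d(sin β − sin α) = 11.695443; p = √p² = 3.419860; φ = atan2(cos α − cos β, d − sin α + sin β) = -0.009112 rad; t = (α − φ) mod 2π = 0.649999 rad, q = (φ − β) mod 2π = 5.687292 rad → L = 2.81·(0.649999 + 3.419860 + 5.687292) = 2.81·9.757151 = 27.417593 m
LSR: p² = d² − 2 + 2cos(α−β) + 2d(sin α + sin β) = 19.974042; p = √p² = 4.469233; φ = atan2(−cos α − cos β, d + sin α + sin β) − atan2(−2, p) = 0.080467 rad; t = (φ − α) mod 2π = 5.722765 rad, q = (φ − β) mod 2π = 5.776870 rad → L = 2.81·(5.722765 + 4.469233 + 5.776870) = 2.81·15.968868 = 44.872519 m
RSL: p² = d² − 2 + 2cos(α−β) − 2d(sin α + sin β) = 4.017876; p = √p² = 2.004464; φ = atan2(cos α + cos β, d − sin α − sin β) − atan2(2, p) = -0.169030 rad; t = (α − φ) mod 2π = 0.809917 rad, q = (β − φ) mod 2π = 0.755812 rad → L = 2.81·(0.809917 + 2.004464 + 0.755812) = 2.81·3.570193 = 10.032243 m
RLR: c = (6 − d² + 2cos(α−β) + 2d(sin α − sin β))/8 = -0.461930; p = 2π − arccos c = 4.232219 rad; φ = atan2(cos α − cos β, d − sin α + sin β) = -0.009112 rad; t = (α − φ + p/2) mod 2π = 2.766108 rad, q = (α − β − t + p) mod 2π = 1.520216 rad → L = 2.81·(2.766108 + 4.232219 + 1.520216) = 2.81·8.518542 = 23.937104 m
LRL: c = (6 − d² + 2cos(α−β) − 2d(sin α − sin β))/8 = -0.538523; p = 2π − arccos c = 4.143706 rad; φ = atan2(cos β − cos α, d + sin α − sin β) = 0.008882 rad; t = (φ − α + p/2) mod 2π = 1.439848 rad, q = (β − α − t + p) mod 2π = 2.649753 rad → L = 2.81·(1.439848 + 4.143706 + 2.649753) = 2.81·8.233307 = 23.135593 m
Shortest: RSL with L = 10.032243 m ≈ 10.0322 m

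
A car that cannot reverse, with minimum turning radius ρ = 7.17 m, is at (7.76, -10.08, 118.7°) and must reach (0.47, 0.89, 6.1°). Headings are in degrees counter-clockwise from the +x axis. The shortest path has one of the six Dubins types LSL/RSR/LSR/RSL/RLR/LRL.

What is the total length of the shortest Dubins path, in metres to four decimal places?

Let ψ = atan2(Δy, Δx) = atan2(10.97, -7.29) = 123.6056° be the start→goal bearing.
Normalize: d = |goal − start| / ρ = 13.171370/7.17 = 1.837011, α = (θ_start − ψ) mod 360° = 355.0944° = 6.197566 rad, β = (θ_goal − ψ) mod 360° = 242.4944° = 4.232325 rad.
Common terms: sin α = -0.085515, cos α = 0.996337, sin β = -0.886966, cos β = -0.461836, cos(α−β) = -0.384295, d² = 3.374610. Work in radians in the unit-radius frame; every candidate has L = ρ·(t + p + q).
LSL: p² = 2 + d² − 2cos(α−β) + 2d(sin α − sin β) = 9.087750; p = √p² = 3.014590; φ = atan2(cos β − cos α, d + sin α − sin β) = -0.504883 rad; t = (φ − α) mod 2π = 5.863921 rad, q = (β − φ) mod 2π = 4.737209 rad → L = 7.17·(5.863921 + 3.014590 + 4.737209) = 7.17·13.615719 = 97.624708 m
RSR: p² = 2 + d² − 2cos(α−β) + 2d(sin β − sin α) = 3.198652; p = √p² = 1.788477; φ = atan2(cos α − cos β, d − sin α + sin β) = 0.953273 rad; t = (α − φ) mod 2π = 5.244293 rad, q = (φ − β) mod 2π = 3.004133 rad → L = 7.17·(5.244293 + 1.788477 + 3.004133) = 7.17·10.036904 = 71.964598 m
LSR: p² = d² − 2 + 2cos(α−β) + 2d(sin α + sin β) = -2.966894 < 0 → infeasible
RSL: p² = d² − 2 + 2cos(α−β) − 2d(sin α + sin β) = 4.178933; p = √p² = 2.044244; φ = atan2(cos α + cos β, d − sin α − sin β) − atan2(2, p) = -0.586457 rad; t = (α − φ) mod 2π = 0.500838 rad, q = (β − φ) mod 2π = 4.818782 rad → L = 7.17·(0.500838 + 2.044244 + 4.818782) = 7.17·7.363864 = 52.798905 m
RLR: c = (6 − d² + 2cos(α−β) + 2d(sin α − sin β))/8 = 0.600169; p = 2π − arccos c = 5.356101 rad; φ = atan2(cos α − cos β, d − sin α + sin β) = 0.953273 rad; t = (α − φ + p/2) mod 2π = 1.639158 rad, q = (α − β − t + p) mod 2π = 5.682183 rad → L = 7.17·(1.639158 + 5.356101 + 5.682183) = 7.17·12.677442 = 90.897261 m
LRL: c = (6 − d² + 2cos(α−β) − 2d(sin α − sin β))/8 = -0.135969; p = 2π − arccos c = 4.575998 rad; φ = atan2(cos β − cos α, d + sin α − sin β) = -0.504883 rad; t = (φ − α + p/2) mod 2π = 1.868735 rad, q = (β − α − t + p) mod 2π = 0.742022 rad → L = 7.17·(1.868735 + 4.575998 + 0.742022) = 7.17·7.186755 = 51.529032 m
Shortest: LRL with L = 51.529032 m ≈ 51.5290 m

51.5290 m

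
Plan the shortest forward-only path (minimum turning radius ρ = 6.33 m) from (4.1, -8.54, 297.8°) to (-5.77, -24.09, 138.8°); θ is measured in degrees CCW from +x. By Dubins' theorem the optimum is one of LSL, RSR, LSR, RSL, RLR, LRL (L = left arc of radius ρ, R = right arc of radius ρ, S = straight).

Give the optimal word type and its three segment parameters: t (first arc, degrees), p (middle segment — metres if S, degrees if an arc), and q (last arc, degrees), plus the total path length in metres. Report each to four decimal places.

RSR: t = 28.5393°, p = 7.8356 m, q = 130.4607°, L = 25.4019 m

Let ψ = atan2(Δy, Δx) = atan2(-15.55, -9.87) = -122.4044° be the start→goal bearing.
Normalize: d = |goal − start| / ρ = 18.417910/6.33 = 2.909622, α = (θ_start − ψ) mod 360° = 60.2044° = 1.050765 rad, β = (θ_goal − ψ) mod 360° = 261.2044° = 4.558877 rad.
Common terms: sin α = 0.867803, cos α = 0.496908, sin β = -0.988240, cos β = -0.152910, cos(α−β) = -0.933580, d² = 8.465902. Work in radians in the unit-radius frame; every candidate has L = ρ·(t + p + q).
LSL: p² = 2 + d² − 2cos(α−β) + 2d(sin α − sin β) = 23.133835; p = √p² = 4.809765; φ = atan2(cos β − cos α, d + sin α − sin β) = -0.135518 rad; t = (φ − α) mod 2π = 5.096902 rad, q = (β − φ) mod 2π = 4.694395 rad → L = 6.33·(5.096902 + 4.809765 + 4.694395) = 6.33·14.601062 = 92.424720 m
RSR: p² = 2 + d² − 2cos(α−β) + 2d(sin β − sin α) = 1.532291; p = √p² = 1.237858; φ = atan2(cos α − cos β, d − sin α + sin β) = 0.552661 rad; t = (α − φ) mod 2π = 0.498104 rad, q = (φ − β) mod 2π = 2.276969 rad → L = 6.33·(0.498104 + 1.237858 + 2.276969) = 6.33·4.012931 = 25.401854 m
LSR: p² = d² − 2 + 2cos(α−β) + 2d(sin α + sin β) = 3.897892; p = √p² = 1.974308; φ = atan2(−cos α − cos β, d + sin α + sin β) − atan2(−2, p) = 0.669150 rad; t = (φ − α) mod 2π = 5.901570 rad, q = (φ − β) mod 2π = 2.393459 rad → L = 6.33·(5.901570 + 1.974308 + 2.393459) = 6.33·10.269337 = 65.004902 m
RSL: p² = d² − 2 + 2cos(α−β) − 2d(sin α + sin β) = 5.299592; p = √p² = 2.302084; φ = atan2(cos α + cos β, d − sin α − sin β) − atan2(2, p) = -0.602251 rad; t = (α − φ) mod 2π = 1.653016 rad, q = (β − φ) mod 2π = 5.161127 rad → L = 6.33·(1.653016 + 2.302084 + 5.161127) = 6.33·9.116227 = 57.705718 m
RLR: c = (6 − d² + 2cos(α−β) + 2d(sin α − sin β))/8 = 0.808464; p = 2π − arccos c = 5.653926 rad; φ = atan2(cos α − cos β, d − sin α + sin β) = 0.552661 rad; t = (α − φ + p/2) mod 2π = 3.325067 rad, q = (α − β − t + p) mod 2π = 5.103932 rad → L = 6.33·(3.325067 + 5.653926 + 5.103932) = 6.33·14.082925 = 89.144917 m
LRL: c = (6 − d² + 2cos(α−β) − 2d(sin α − sin β))/8 = -1.891729, |c| > 1 → infeasible
Shortest: RSR with L = 25.401854 m ≈ 25.4019 m
Convert RSR to answer units (arcs ×180/π): t = 0.498104·180/π = 28.5393°, p = ρ·p = 6.33·1.237858 = 7.8356 m, q = 2.276969·180/π = 130.4607°, L = 25.4019 m.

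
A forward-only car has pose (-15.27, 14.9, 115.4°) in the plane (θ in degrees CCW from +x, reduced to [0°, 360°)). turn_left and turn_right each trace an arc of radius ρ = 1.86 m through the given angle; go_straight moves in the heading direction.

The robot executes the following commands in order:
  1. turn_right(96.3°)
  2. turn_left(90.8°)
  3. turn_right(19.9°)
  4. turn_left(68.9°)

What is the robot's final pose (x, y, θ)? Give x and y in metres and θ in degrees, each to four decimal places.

set_pose: (x, y, θ) = (-15.2700, 14.9000, 115.4000°), ρ = 1.86
turn_right(96.3°): centre at ρ to the right, rotate −96.3° → (-14.1984, 17.4554, 19.1000°)
turn_left(90.8°): centre at ρ to the left, rotate +90.8° → (-13.0581, 19.8461, 109.9000°)
turn_right(19.9°): centre at ρ to the right, rotate −19.9° → (-13.1692, 20.4792, 90.0000°)
turn_left(68.9°): centre at ρ to the left, rotate +68.9° → (-14.3596, 22.2145, 158.9000°)

(-14.3596, 22.2145, 158.9000°)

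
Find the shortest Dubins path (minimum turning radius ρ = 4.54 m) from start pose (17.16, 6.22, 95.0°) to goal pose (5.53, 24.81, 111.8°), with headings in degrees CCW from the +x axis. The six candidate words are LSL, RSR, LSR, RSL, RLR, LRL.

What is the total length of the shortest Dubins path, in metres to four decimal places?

Let ψ = atan2(Δy, Δx) = atan2(18.59, -11.63) = 122.0303° be the start→goal bearing.
Normalize: d = |goal − start| / ρ = 21.928178/4.54 = 4.829995, α = (θ_start − ψ) mod 360° = 332.9697° = 5.811417 rad, β = (θ_goal − ψ) mod 360° = 349.7697° = 6.104633 rad.
Common terms: sin α = -0.454462, cos α = 0.890766, sin β = -0.177605, cos β = 0.984102, cos(α−β) = 0.957319, d² = 23.328854. Work in radians in the unit-radius frame; every candidate has L = ρ·(t + p + q).
LSL: p² = 2 + d² − 2cos(α−β) + 2d(sin α − sin β) = 20.739784; p = √p² = 4.554095; φ = atan2(cos β − cos α, d + sin α − sin β) = 0.020496 rad; t = (φ − α) mod 2π = 0.492264 rad, q = (β − φ) mod 2π = 6.084136 rad → L = 4.54·(0.492264 + 4.554095 + 6.084136) = 4.54·11.130496 = 50.532452 m
RSR: p² = 2 + d² − 2cos(α−β) + 2d(sin β − sin α) = 26.088645; p = √p² = 5.107704; φ = atan2(cos α − cos β, d − sin α + sin β) = -0.018275 rad; t = (α − φ) mod 2π = 5.829692 rad, q = (φ − β) mod 2π = 0.160278 rad → L = 4.54·(5.829692 + 5.107704 + 0.160278) = 4.54·11.097674 = 50.383442 m
LSR: p² = d² − 2 + 2cos(α−β) + 2d(sin α + sin β) = 17.137730; p = √p² = 4.139774; φ = atan2(−cos α − cos β, d + sin α + sin β) − atan2(−2, p) = 0.030014 rad; t = (φ − α) mod 2π = 0.501782 rad, q = (φ − β) mod 2π = 0.208566 rad → L = 4.54·(0.501782 + 4.139774 + 0.208566) = 4.54·4.850122 = 22.019554 m
RSL: p² = d² − 2 + 2cos(α−β) − 2d(sin α + sin β) = 29.349255; p = √p² = 5.417495; φ = atan2(cos α + cos β, d − sin α − sin β) − atan2(2, p) = -0.023002 rad; t = (α − φ) mod 2π = 5.834420 rad, q = (β − φ) mod 2π = 6.127635 rad → L = 4.54·(5.834420 + 5.417495 + 6.127635) = 4.54·17.379550 = 78.903155 m
RLR: c = (6 − d² + 2cos(α−β) + 2d(sin α − sin β))/8 = -2.261081, |c| > 1 → infeasible
LRL: c = (6 − d² + 2cos(α−β) − 2d(sin α − sin β))/8 = -1.592473, |c| > 1 → infeasible
Shortest: LSR with L = 22.019554 m ≈ 22.0196 m

22.0196 m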